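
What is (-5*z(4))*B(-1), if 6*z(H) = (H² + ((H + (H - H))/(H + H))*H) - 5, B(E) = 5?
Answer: -325/6 ≈ -54.167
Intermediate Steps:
z(H) = -⅚ + H²/6 + H/12 (z(H) = ((H² + ((H + (H - H))/(H + H))*H) - 5)/6 = ((H² + ((H + 0)/((2*H)))*H) - 5)/6 = ((H² + (H*(1/(2*H)))*H) - 5)/6 = ((H² + H/2) - 5)/6 = (-5 + H² + H/2)/6 = -⅚ + H²/6 + H/12)
(-5*z(4))*B(-1) = -5*(-⅚ + (⅙)*4² + (1/12)*4)*5 = -5*(-⅚ + (⅙)*16 + ⅓)*5 = -5*(-⅚ + 8/3 + ⅓)*5 = -5*13/6*5 = -65/6*5 = -325/6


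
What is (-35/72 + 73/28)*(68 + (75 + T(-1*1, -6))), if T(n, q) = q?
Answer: 146453/504 ≈ 290.58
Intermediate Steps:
(-35/72 + 73/28)*(68 + (75 + T(-1*1, -6))) = (-35/72 + 73/28)*(68 + (75 - 6)) = (-35*1/72 + 73*(1/28))*(68 + 69) = (-35/72 + 73/28)*137 = (1069/504)*137 = 146453/504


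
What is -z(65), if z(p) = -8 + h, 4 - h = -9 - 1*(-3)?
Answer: -2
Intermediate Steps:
h = 10 (h = 4 - (-9 - 1*(-3)) = 4 - (-9 + 3) = 4 - 1*(-6) = 4 + 6 = 10)
z(p) = 2 (z(p) = -8 + 10 = 2)
-z(65) = -1*2 = -2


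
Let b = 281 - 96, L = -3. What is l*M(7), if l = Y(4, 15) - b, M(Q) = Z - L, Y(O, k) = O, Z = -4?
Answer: 181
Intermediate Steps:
M(Q) = -1 (M(Q) = -4 - 1*(-3) = -4 + 3 = -1)
b = 185
l = -181 (l = 4 - 1*185 = 4 - 185 = -181)
l*M(7) = -181*(-1) = 181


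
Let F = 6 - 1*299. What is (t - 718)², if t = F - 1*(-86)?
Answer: 855625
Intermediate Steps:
F = -293 (F = 6 - 299 = -293)
t = -207 (t = -293 - 1*(-86) = -293 + 86 = -207)
(t - 718)² = (-207 - 718)² = (-925)² = 855625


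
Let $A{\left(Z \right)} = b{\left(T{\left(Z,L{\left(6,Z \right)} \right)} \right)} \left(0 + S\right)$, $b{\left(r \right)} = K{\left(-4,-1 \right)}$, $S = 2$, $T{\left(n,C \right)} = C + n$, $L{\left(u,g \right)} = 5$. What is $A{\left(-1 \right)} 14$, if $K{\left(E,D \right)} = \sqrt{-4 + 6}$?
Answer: $28 \sqrt{2} \approx 39.598$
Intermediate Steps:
$K{\left(E,D \right)} = \sqrt{2}$
$b{\left(r \right)} = \sqrt{2}$
$A{\left(Z \right)} = 2 \sqrt{2}$ ($A{\left(Z \right)} = \sqrt{2} \left(0 + 2\right) = \sqrt{2} \cdot 2 = 2 \sqrt{2}$)
$A{\left(-1 \right)} 14 = 2 \sqrt{2} \cdot 14 = 28 \sqrt{2}$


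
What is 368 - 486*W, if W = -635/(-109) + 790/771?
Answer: -82953806/28013 ≈ -2961.3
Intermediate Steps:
W = 575695/84039 (W = -635*(-1/109) + 790*(1/771) = 635/109 + 790/771 = 575695/84039 ≈ 6.8503)
368 - 486*W = 368 - 486*575695/84039 = 368 - 93262590/28013 = -82953806/28013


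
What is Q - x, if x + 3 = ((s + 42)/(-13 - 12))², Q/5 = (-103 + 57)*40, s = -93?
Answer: -5750726/625 ≈ -9201.2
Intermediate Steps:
Q = -9200 (Q = 5*((-103 + 57)*40) = 5*(-46*40) = 5*(-1840) = -9200)
x = 726/625 (x = -3 + ((-93 + 42)/(-13 - 12))² = -3 + (-51/(-25))² = -3 + (-51*(-1/25))² = -3 + (51/25)² = -3 + 2601/625 = 726/625 ≈ 1.1616)
Q - x = -9200 - 1*726/625 = -9200 - 726/625 = -5750726/625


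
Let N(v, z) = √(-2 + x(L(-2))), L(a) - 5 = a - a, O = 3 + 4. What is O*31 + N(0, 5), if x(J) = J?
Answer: 217 + √3 ≈ 218.73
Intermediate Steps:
O = 7
L(a) = 5 (L(a) = 5 + (a - a) = 5 + 0 = 5)
N(v, z) = √3 (N(v, z) = √(-2 + 5) = √3)
O*31 + N(0, 5) = 7*31 + √3 = 217 + √3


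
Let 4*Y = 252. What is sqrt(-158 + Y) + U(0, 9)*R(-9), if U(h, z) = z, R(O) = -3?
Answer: -27 + I*sqrt(95) ≈ -27.0 + 9.7468*I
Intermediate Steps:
Y = 63 (Y = (1/4)*252 = 63)
sqrt(-158 + Y) + U(0, 9)*R(-9) = sqrt(-158 + 63) + 9*(-3) = sqrt(-95) - 27 = I*sqrt(95) - 27 = -27 + I*sqrt(95)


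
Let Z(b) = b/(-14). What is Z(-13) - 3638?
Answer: -50919/14 ≈ -3637.1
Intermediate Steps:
Z(b) = -b/14 (Z(b) = b*(-1/14) = -b/14)
Z(-13) - 3638 = -1/14*(-13) - 3638 = 13/14 - 3638 = -50919/14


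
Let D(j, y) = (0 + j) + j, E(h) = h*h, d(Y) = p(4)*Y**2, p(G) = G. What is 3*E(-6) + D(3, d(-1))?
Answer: 114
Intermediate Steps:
d(Y) = 4*Y**2
E(h) = h**2
D(j, y) = 2*j (D(j, y) = j + j = 2*j)
3*E(-6) + D(3, d(-1)) = 3*(-6)**2 + 2*3 = 3*36 + 6 = 108 + 6 = 114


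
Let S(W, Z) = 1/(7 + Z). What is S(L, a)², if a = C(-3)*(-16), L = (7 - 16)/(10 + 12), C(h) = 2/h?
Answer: 9/2809 ≈ 0.0032040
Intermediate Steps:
L = -9/22 ≈ -0.40909
a = 32/3 (a = (2/(-3))*(-16) = (2*(-⅓))*(-16) = -⅔*(-16) = 32/3 ≈ 10.667)
S(L, a)² = (1/(7 + 32/3))² = (1/(53/3))² = (3/53)² = 9/2809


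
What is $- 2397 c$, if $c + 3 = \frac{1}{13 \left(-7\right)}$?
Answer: $\frac{656778}{91} \approx 7217.3$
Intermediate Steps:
$c = - \frac{274}{91}$ ($c = -3 + \frac{1}{13 \left(-7\right)} = -3 + \frac{1}{-91} = -3 - \frac{1}{91} = - \frac{274}{91} \approx -3.011$)
$- 2397 c = \left(-2397\right) \left(- \frac{274}{91}\right) = \frac{656778}{91}$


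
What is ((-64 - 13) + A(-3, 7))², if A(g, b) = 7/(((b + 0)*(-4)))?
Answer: 95481/16 ≈ 5967.6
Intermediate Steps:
A(g, b) = -7/(4*b) (A(g, b) = 7/((b*(-4))) = 7/((-4*b)) = 7*(-1/(4*b)) = -7/(4*b))
((-64 - 13) + A(-3, 7))² = ((-64 - 13) - 7/4/7)² = (-77 - 7/4*⅐)² = (-77 - ¼)² = (-309/4)² = 95481/16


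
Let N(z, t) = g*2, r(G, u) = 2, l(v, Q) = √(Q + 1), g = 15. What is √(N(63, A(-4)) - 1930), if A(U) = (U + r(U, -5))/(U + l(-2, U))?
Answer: 10*I*√19 ≈ 43.589*I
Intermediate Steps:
l(v, Q) = √(1 + Q)
A(U) = (2 + U)/(U + √(1 + U)) (A(U) = (U + 2)/(U + √(1 + U)) = (2 + U)/(U + √(1 + U)))
N(z, t) = 30 (N(z, t) = 15*2 = 30)
√(N(63, A(-4)) - 1930) = √(30 - 1930) = √(-1900) = 10*I*√19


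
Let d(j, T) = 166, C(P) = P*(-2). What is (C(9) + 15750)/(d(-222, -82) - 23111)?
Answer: -15732/22945 ≈ -0.68564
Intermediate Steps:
C(P) = -2*P
(C(9) + 15750)/(d(-222, -82) - 23111) = (-2*9 + 15750)/(166 - 23111) = (-18 + 15750)/(-22945) = 15732*(-1/22945) = -15732/22945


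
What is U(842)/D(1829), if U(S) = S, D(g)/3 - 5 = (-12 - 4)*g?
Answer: -842/87777 ≈ -0.0095925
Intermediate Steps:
D(g) = 15 - 48*g (D(g) = 15 + 3*((-12 - 4)*g) = 15 + 3*(-16*g) = 15 - 48*g)
U(842)/D(1829) = 842/(15 - 48*1829) = 842/(15 - 87792) = 842/(-87777) = 842*(-1/87777) = -842/87777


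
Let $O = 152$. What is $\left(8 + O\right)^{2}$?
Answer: $25600$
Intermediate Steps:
$\left(8 + O\right)^{2} = \left(8 + 152\right)^{2} = 160^{2} = 25600$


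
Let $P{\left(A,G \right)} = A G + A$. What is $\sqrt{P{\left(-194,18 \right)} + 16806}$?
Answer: $8 \sqrt{205} \approx 114.54$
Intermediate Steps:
$P{\left(A,G \right)} = A + A G$
$\sqrt{P{\left(-194,18 \right)} + 16806} = \sqrt{- 194 \left(1 + 18\right) + 16806} = \sqrt{\left(-194\right) 19 + 16806} = \sqrt{-3686 + 16806} = \sqrt{13120} = 8 \sqrt{205}$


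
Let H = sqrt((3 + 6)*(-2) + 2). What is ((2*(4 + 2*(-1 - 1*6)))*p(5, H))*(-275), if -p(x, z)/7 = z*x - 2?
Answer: 77000 - 770000*I ≈ 77000.0 - 7.7e+5*I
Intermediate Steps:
H = 4*I (H = sqrt(9*(-2) + 2) = sqrt(-18 + 2) = sqrt(-16) = 4*I ≈ 4.0*I)
p(x, z) = 14 - 7*x*z (p(x, z) = -7*(z*x - 2) = -7*(x*z - 2) = -7*(-2 + x*z) = 14 - 7*x*z)
((2*(4 + 2*(-1 - 1*6)))*p(5, H))*(-275) = ((2*(4 + 2*(-1 - 1*6)))*(14 - 7*5*4*I))*(-275) = ((2*(4 + 2*(-1 - 6)))*(14 - 140*I))*(-275) = ((2*(4 + 2*(-7)))*(14 - 140*I))*(-275) = ((2*(4 - 14))*(14 - 140*I))*(-275) = ((2*(-10))*(14 - 140*I))*(-275) = -20*(14 - 140*I)*(-275) = (-280 + 2800*I)*(-275) = 77000 - 770000*I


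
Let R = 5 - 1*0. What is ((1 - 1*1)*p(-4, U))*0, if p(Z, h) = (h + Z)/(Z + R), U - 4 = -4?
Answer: 0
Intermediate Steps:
U = 0 (U = 4 - 4 = 0)
R = 5 (R = 5 + 0 = 5)
p(Z, h) = (Z + h)/(5 + Z) (p(Z, h) = (h + Z)/(Z + 5) = (Z + h)/(5 + Z))
((1 - 1*1)*p(-4, U))*0 = ((1 - 1*1)*((-4 + 0)/(5 - 4)))*0 = ((1 - 1)*(-4/1))*0 = (0*(1*(-4)))*0 = (0*(-4))*0 = 0*0 = 0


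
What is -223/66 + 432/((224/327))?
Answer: 144898/231 ≈ 627.26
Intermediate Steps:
-223/66 + 432/((224/327)) = -223*1/66 + 432/((224*(1/327))) = -223/66 + 432/(224/327) = -223/66 + 432*(327/224) = -223/66 + 8829/14 = 144898/231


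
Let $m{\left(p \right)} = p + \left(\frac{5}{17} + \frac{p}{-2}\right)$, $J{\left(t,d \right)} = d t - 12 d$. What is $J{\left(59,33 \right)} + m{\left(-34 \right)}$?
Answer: $\frac{26083}{17} \approx 1534.3$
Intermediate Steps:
$J{\left(t,d \right)} = - 12 d + d t$
$m{\left(p \right)} = \frac{5}{17} + \frac{p}{2}$ ($m{\left(p \right)} = p + \left(5 \cdot \frac{1}{17} + p \left(- \frac{1}{2}\right)\right) = p - \left(- \frac{5}{17} + \frac{p}{2}\right) = \frac{5}{17} + \frac{p}{2}$)
$J{\left(59,33 \right)} + m{\left(-34 \right)} = 33 \left(-12 + 59\right) + \left(\frac{5}{17} + \frac{1}{2} \left(-34\right)\right) = 33 \cdot 47 + \left(\frac{5}{17} - 17\right) = 1551 - \frac{284}{17} = \frac{26083}{17}$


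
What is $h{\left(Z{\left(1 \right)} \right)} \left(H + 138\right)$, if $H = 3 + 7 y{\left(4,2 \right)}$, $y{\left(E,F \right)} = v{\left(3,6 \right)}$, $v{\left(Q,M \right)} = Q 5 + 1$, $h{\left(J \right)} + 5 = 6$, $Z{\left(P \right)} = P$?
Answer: $253$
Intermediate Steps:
$h{\left(J \right)} = 1$ ($h{\left(J \right)} = -5 + 6 = 1$)
$v{\left(Q,M \right)} = 1 + 5 Q$ ($v{\left(Q,M \right)} = 5 Q + 1 = 1 + 5 Q$)
$y{\left(E,F \right)} = 16$ ($y{\left(E,F \right)} = 1 + 5 \cdot 3 = 1 + 15 = 16$)
$H = 115$ ($H = 3 + 7 \cdot 16 = 3 + 112 = 115$)
$h{\left(Z{\left(1 \right)} \right)} \left(H + 138\right) = 1 \left(115 + 138\right) = 1 \cdot 253 = 253$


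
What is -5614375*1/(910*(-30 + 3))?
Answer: 86375/378 ≈ 228.51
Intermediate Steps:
-5614375*1/(910*(-30 + 3)) = -5614375/(-182*(-27)*(-5)) = -5614375/(4914*(-5)) = -5614375/(-24570) = -5614375*(-1/24570) = 86375/378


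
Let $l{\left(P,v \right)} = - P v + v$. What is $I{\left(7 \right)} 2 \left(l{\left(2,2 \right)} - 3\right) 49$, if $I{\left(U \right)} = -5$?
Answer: $2450$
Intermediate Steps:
$l{\left(P,v \right)} = v - P v$ ($l{\left(P,v \right)} = - P v + v = v - P v$)
$I{\left(7 \right)} 2 \left(l{\left(2,2 \right)} - 3\right) 49 = - 5 \cdot 2 \left(2 \left(1 - 2\right) - 3\right) 49 = - 5 \cdot 2 \left(2 \left(-1\right) - 3\right) 49 = - 5 \cdot 2 \left(-2 - 3\right) 49 = - 5 \cdot 2 \left(-5\right) 49 = \left(-5\right) \left(-10\right) 49 = 50 \cdot 49 = 2450$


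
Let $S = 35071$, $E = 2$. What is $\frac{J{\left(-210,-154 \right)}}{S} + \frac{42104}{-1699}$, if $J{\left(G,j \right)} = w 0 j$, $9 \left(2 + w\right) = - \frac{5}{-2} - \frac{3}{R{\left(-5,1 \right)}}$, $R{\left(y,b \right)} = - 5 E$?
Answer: $- \frac{42104}{1699} \approx -24.782$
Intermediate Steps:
$R{\left(y,b \right)} = -10$ ($R{\left(y,b \right)} = \left(-5\right) 2 = -10$)
$w = - \frac{76}{45}$ ($w = -2 + \frac{- \frac{5}{-2} - \frac{3}{-10}}{9} = -2 + \frac{\left(-5\right) \left(- \frac{1}{2}\right) - - \frac{3}{10}}{9} = -2 + \frac{\frac{5}{2} + \frac{3}{10}}{9} = -2 + \frac{1}{9} \cdot \frac{14}{5} = -2 + \frac{14}{45} = - \frac{76}{45} \approx -1.6889$)
$J{\left(G,j \right)} = 0$ ($J{\left(G,j \right)} = \left(- \frac{76}{45}\right) 0 j = 0 j = 0$)
$\frac{J{\left(-210,-154 \right)}}{S} + \frac{42104}{-1699} = \frac{0}{35071} + \frac{42104}{-1699} = 0 \cdot \frac{1}{35071} + 42104 \left(- \frac{1}{1699}\right) = 0 - \frac{42104}{1699} = - \frac{42104}{1699}$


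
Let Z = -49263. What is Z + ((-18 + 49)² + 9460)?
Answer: -38842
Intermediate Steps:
Z + ((-18 + 49)² + 9460) = -49263 + ((-18 + 49)² + 9460) = -49263 + (31² + 9460) = -49263 + (961 + 9460) = -49263 + 10421 = -38842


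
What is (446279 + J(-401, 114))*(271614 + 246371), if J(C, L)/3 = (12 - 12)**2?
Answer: 231165827815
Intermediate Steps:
J(C, L) = 0 (J(C, L) = 3*(12 - 12)**2 = 3*0**2 = 3*0 = 0)
(446279 + J(-401, 114))*(271614 + 246371) = (446279 + 0)*(271614 + 246371) = 446279*517985 = 231165827815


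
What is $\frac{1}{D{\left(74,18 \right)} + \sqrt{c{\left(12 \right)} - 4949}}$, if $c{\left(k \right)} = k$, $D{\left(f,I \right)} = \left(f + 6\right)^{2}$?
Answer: $\frac{6400}{40964937} - \frac{i \sqrt{4937}}{40964937} \approx 0.00015623 - 1.7152 \cdot 10^{-6} i$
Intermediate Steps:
$D{\left(f,I \right)} = \left(6 + f\right)^{2}$
$\frac{1}{D{\left(74,18 \right)} + \sqrt{c{\left(12 \right)} - 4949}} = \frac{1}{\left(6 + 74\right)^{2} + \sqrt{12 - 4949}} = \frac{1}{80^{2} + \sqrt{-4937}} = \frac{1}{6400 + i \sqrt{4937}}$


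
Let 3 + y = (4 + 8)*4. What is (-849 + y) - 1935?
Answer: -2739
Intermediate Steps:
y = 45 (y = -3 + (4 + 8)*4 = -3 + 12*4 = -3 + 48 = 45)
(-849 + y) - 1935 = (-849 + 45) - 1935 = -804 - 1935 = -2739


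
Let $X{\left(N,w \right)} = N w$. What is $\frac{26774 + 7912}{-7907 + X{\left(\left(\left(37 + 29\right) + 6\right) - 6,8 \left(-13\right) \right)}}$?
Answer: $- \frac{34686}{14771} \approx -2.3483$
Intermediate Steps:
$\frac{26774 + 7912}{-7907 + X{\left(\left(\left(37 + 29\right) + 6\right) - 6,8 \left(-13\right) \right)}} = \frac{26774 + 7912}{-7907 + \left(\left(\left(37 + 29\right) + 6\right) - 6\right) 8 \left(-13\right)} = \frac{34686}{-7907 + \left(\left(66 + 6\right) - 6\right) \left(-104\right)} = \frac{34686}{-7907 + \left(72 - 6\right) \left(-104\right)} = \frac{34686}{-7907 + 66 \left(-104\right)} = \frac{34686}{-7907 - 6864} = \frac{34686}{-14771} = 34686 \left(- \frac{1}{14771}\right) = - \frac{34686}{14771}$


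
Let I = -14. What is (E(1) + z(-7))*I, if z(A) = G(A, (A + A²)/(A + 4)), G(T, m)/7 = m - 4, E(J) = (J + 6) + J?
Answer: 1652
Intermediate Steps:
E(J) = 6 + 2*J (E(J) = (6 + J) + J = 6 + 2*J)
G(T, m) = -28 + 7*m (G(T, m) = 7*(m - 4) = 7*(-4 + m) = -28 + 7*m)
z(A) = -28 + 7*(A + A²)/(4 + A) (z(A) = -28 + 7*((A + A²)/(A + 4)) = -28 + 7*((A + A²)/(4 + A)) = -28 + 7*(A + A²)/(4 + A))
(E(1) + z(-7))*I = ((6 + 2*1) + 7*(-16 + (-7)² - 3*(-7))/(4 - 7))*(-14) = ((6 + 2) + 7*(-16 + 49 + 21)/(-3))*(-14) = (8 + 7*(-⅓)*54)*(-14) = (8 - 126)*(-14) = -118*(-14) = 1652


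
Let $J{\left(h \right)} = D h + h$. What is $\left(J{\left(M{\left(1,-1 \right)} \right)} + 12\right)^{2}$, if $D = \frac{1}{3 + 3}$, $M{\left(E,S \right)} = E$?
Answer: $\frac{6241}{36} \approx 173.36$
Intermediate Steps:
$D = \frac{1}{6} \approx 0.16667$
$J{\left(h \right)} = \frac{7 h}{6}$ ($J{\left(h \right)} = \frac{h}{6} + h = \frac{7 h}{6}$)
$\left(J{\left(M{\left(1,-1 \right)} \right)} + 12\right)^{2} = \left(\frac{7}{6} \cdot 1 + 12\right)^{2} = \left(\frac{7}{6} + 12\right)^{2} = \left(\frac{79}{6}\right)^{2} = \frac{6241}{36}$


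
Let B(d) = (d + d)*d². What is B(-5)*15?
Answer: -3750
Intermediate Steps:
B(d) = 2*d³ (B(d) = (2*d)*d² = 2*d³)
B(-5)*15 = (2*(-5)³)*15 = (2*(-125))*15 = -250*15 = -3750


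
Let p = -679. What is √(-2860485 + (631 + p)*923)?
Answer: I*√2904789 ≈ 1704.3*I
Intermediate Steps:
√(-2860485 + (631 + p)*923) = √(-2860485 + (631 - 679)*923) = √(-2860485 - 48*923) = √(-2860485 - 44304) = √(-2904789) = I*√2904789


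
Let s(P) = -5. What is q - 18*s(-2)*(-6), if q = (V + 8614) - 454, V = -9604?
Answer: -1984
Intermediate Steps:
q = -1444 (q = (-9604 + 8614) - 454 = -990 - 454 = -1444)
q - 18*s(-2)*(-6) = -1444 - 18*(-5)*(-6) = -1444 - (-90)*(-6) = -1444 - 1*540 = -1444 - 540 = -1984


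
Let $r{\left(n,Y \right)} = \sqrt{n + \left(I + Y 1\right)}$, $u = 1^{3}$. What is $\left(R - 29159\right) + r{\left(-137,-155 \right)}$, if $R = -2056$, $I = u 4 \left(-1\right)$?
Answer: $-31215 + 2 i \sqrt{74} \approx -31215.0 + 17.205 i$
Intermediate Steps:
$u = 1$
$I = -4$ ($I = 1 \cdot 4 \left(-1\right) = 4 \left(-1\right) = -4$)
$r{\left(n,Y \right)} = \sqrt{-4 + Y + n}$ ($r{\left(n,Y \right)} = \sqrt{n + \left(-4 + Y 1\right)} = \sqrt{n + \left(-4 + Y\right)} = \sqrt{-4 + Y + n}$)
$\left(R - 29159\right) + r{\left(-137,-155 \right)} = \left(-2056 - 29159\right) + \sqrt{-4 - 155 - 137} = -31215 + \sqrt{-296} = -31215 + 2 i \sqrt{74}$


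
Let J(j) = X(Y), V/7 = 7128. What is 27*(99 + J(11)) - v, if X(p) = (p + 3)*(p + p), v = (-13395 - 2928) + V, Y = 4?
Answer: -29388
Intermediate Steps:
V = 49896 (V = 7*7128 = 49896)
v = 33573 (v = (-13395 - 2928) + 49896 = -16323 + 49896 = 33573)
X(p) = 2*p*(3 + p) (X(p) = (3 + p)*(2*p) = 2*p*(3 + p))
J(j) = 56 (J(j) = 2*4*(3 + 4) = 2*4*7 = 56)
27*(99 + J(11)) - v = 27*(99 + 56) - 1*33573 = 27*155 - 33573 = 4185 - 33573 = -29388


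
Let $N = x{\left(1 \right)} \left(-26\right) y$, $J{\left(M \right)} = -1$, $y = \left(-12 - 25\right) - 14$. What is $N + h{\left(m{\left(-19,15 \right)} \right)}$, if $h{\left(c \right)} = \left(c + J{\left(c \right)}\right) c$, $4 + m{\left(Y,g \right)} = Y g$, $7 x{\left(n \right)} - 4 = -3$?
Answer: $\frac{587996}{7} \approx 83999.0$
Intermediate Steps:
$x{\left(n \right)} = \frac{1}{7}$ ($x{\left(n \right)} = \frac{4}{7} + \frac{1}{7} \left(-3\right) = \frac{4}{7} - \frac{3}{7} = \frac{1}{7}$)
$m{\left(Y,g \right)} = -4 + Y g$
$y = -51$ ($y = -37 - 14 = -51$)
$h{\left(c \right)} = c \left(-1 + c\right)$ ($h{\left(c \right)} = \left(c - 1\right) c = \left(-1 + c\right) c = c \left(-1 + c\right)$)
$N = \frac{1326}{7}$ ($N = \frac{1}{7} \left(-26\right) \left(-51\right) = \left(- \frac{26}{7}\right) \left(-51\right) = \frac{1326}{7} \approx 189.43$)
$N + h{\left(m{\left(-19,15 \right)} \right)} = \frac{1326}{7} + \left(-4 - 285\right) \left(-1 - 289\right) = \frac{1326}{7} - 289 \left(-1 - 289\right) = \frac{1326}{7} - -83810 = \frac{1326}{7} + 83810 = \frac{587996}{7}$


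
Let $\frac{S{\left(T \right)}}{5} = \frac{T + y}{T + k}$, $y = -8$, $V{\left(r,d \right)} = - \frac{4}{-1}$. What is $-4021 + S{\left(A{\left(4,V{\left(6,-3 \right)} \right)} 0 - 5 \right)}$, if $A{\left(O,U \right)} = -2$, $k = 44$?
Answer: $- \frac{12068}{3} \approx -4022.7$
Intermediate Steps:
$V{\left(r,d \right)} = 4$ ($V{\left(r,d \right)} = \left(-4\right) \left(-1\right) = 4$)
$S{\left(T \right)} = \frac{5 \left(-8 + T\right)}{44 + T}$ ($S{\left(T \right)} = 5 \frac{T - 8}{T + 44} = 5 \frac{-8 + T}{44 + T} = \frac{5 \left(-8 + T\right)}{44 + T}$)
$-4021 + S{\left(A{\left(4,V{\left(6,-3 \right)} \right)} 0 - 5 \right)} = -4021 + \frac{5 \left(-8 - 5\right)}{44 - 5} = -4021 + 5 \cdot \frac{1}{39} \left(-13\right) = -4021 - \frac{5}{3} = - \frac{12068}{3}$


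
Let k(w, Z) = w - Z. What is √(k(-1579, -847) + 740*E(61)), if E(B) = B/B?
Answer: 2*√2 ≈ 2.8284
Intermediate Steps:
E(B) = 1
√(k(-1579, -847) + 740*E(61)) = √((-1579 - 1*(-847)) + 740*1) = √((-1579 + 847) + 740) = √(-732 + 740) = √8 = 2*√2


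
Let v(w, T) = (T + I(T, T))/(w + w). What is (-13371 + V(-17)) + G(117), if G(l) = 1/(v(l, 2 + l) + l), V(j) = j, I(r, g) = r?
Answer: -184861387/13808 ≈ -13388.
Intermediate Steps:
v(w, T) = T/w (v(w, T) = (T + T)/(w + w) = (2*T)/((2*w)) = (2*T)*(1/(2*w)) = T/w)
G(l) = 1/(l + (2 + l)/l) (G(l) = 1/((2 + l)/l + l) = 1/(l + (2 + l)/l))
(-13371 + V(-17)) + G(117) = (-13371 - 17) + 117/(2 + 117 + 117²) = -13388 + 117/(2 + 117 + 13689) = -13388 + 117/13808 = -184861387/13808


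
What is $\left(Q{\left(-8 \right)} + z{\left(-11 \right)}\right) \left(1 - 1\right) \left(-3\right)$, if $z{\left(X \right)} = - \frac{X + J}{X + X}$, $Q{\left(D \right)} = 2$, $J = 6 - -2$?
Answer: $0$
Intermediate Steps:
$J = 8$ ($J = 6 + 2 = 8$)
$z{\left(X \right)} = - \frac{8 + X}{2 X}$ ($z{\left(X \right)} = - \frac{X + 8}{X + X} = - \frac{8 + X}{2 X}$)
$\left(Q{\left(-8 \right)} + z{\left(-11 \right)}\right) \left(1 - 1\right) \left(-3\right) = \left(2 + \frac{-8 - -11}{2 \left(-11\right)}\right) \left(1 - 1\right) \left(-3\right) = \left(2 + \frac{1}{2} \left(- \frac{1}{11}\right) \left(-8 + 11\right)\right) 0 \left(-3\right) = \left(2 + \frac{1}{2} \left(- \frac{1}{11}\right) 3\right) 0 = \left(2 - \frac{3}{22}\right) 0 = \frac{41}{22} \cdot 0 = 0$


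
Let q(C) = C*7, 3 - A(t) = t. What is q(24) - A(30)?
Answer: 195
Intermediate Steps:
A(t) = 3 - t
q(C) = 7*C
q(24) - A(30) = 7*24 - (3 - 1*30) = 168 - (3 - 30) = 168 - 1*(-27) = 168 + 27 = 195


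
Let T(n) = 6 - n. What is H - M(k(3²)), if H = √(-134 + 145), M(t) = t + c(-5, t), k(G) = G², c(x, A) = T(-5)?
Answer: -92 + √11 ≈ -88.683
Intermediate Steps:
c(x, A) = 11 (c(x, A) = 6 - 1*(-5) = 6 + 5 = 11)
M(t) = 11 + t (M(t) = t + 11 = 11 + t)
H = √11 ≈ 3.3166
H - M(k(3²)) = √11 - (11 + (3²)²) = √11 - (11 + 9²) = √11 - (11 + 81) = √11 - 1*92 = √11 - 92 = -92 + √11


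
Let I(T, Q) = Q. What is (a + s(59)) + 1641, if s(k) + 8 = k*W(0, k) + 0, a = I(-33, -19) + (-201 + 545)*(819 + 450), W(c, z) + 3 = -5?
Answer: 437678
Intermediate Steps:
W(c, z) = -8 (W(c, z) = -3 - 5 = -8)
a = 436517 (a = -19 + (-201 + 545)*(819 + 450) = -19 + 344*1269 = -19 + 436536 = 436517)
s(k) = -8 - 8*k (s(k) = -8 + (k*(-8) + 0) = -8 + (-8*k + 0) = -8 - 8*k)
(a + s(59)) + 1641 = (436517 + (-8 - 8*59)) + 1641 = (436517 + (-8 - 472)) + 1641 = (436517 - 480) + 1641 = 436037 + 1641 = 437678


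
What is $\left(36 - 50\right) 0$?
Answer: $0$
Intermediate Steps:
$\left(36 - 50\right) 0 = \left(-14\right) 0 = 0$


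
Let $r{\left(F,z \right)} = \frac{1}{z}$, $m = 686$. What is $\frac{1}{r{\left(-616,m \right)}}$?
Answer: $686$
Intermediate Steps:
$\frac{1}{r{\left(-616,m \right)}} = \frac{1}{\frac{1}{686}} = 686$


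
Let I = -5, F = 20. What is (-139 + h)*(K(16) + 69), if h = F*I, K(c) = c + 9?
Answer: -22466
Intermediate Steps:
K(c) = 9 + c
h = -100 (h = 20*(-5) = -100)
(-139 + h)*(K(16) + 69) = (-139 - 100)*((9 + 16) + 69) = -239*(25 + 69) = -239*94 = -22466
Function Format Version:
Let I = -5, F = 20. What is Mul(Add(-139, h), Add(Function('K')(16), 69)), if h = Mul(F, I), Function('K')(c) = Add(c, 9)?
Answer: -22466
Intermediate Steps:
Function('K')(c) = Add(9, c)
h = -100 (h = Mul(20, -5) = -100)
Mul(Add(-139, h), Add(Function('K')(16), 69)) = Mul(Add(-139, -100), Add(Add(9, 16), 69)) = Mul(-239, Add(25, 69)) = Mul(-239, 94) = -22466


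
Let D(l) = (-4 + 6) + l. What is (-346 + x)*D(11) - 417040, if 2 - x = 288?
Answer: -425256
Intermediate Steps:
x = -286 (x = 2 - 1*288 = 2 - 288 = -286)
D(l) = 2 + l
(-346 + x)*D(11) - 417040 = (-346 - 286)*(2 + 11) - 417040 = -632*13 - 417040 = -8216 - 417040 = -425256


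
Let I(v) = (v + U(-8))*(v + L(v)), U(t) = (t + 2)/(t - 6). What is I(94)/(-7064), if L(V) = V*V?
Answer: -2951365/24724 ≈ -119.37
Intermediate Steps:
L(V) = V**2
U(t) = (2 + t)/(-6 + t)
I(v) = (3/7 + v)*(v + v**2) (I(v) = (v + (2 - 8)/(-6 - 8))*(v + v**2) = (v - 6/(-14))*(v + v**2) = (v - 1/14*(-6))*(v + v**2) = (v + 3/7)*(v + v**2) = (3/7 + v)*(v + v**2))
I(94)/(-7064) = ((1/7)*94*(3 + 7*94**2 + 10*94))/(-7064) = ((1/7)*94*(3 + 7*8836 + 940))*(-1/7064) = ((1/7)*94*(3 + 61852 + 940))*(-1/7064) = ((1/7)*94*62795)*(-1/7064) = (5902730/7)*(-1/7064) = -2951365/24724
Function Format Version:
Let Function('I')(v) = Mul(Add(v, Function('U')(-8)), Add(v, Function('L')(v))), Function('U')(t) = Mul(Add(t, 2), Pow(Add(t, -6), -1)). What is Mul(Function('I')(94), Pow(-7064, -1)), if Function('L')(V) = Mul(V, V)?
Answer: Rational(-2951365, 24724) ≈ -119.37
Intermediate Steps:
Function('L')(V) = Pow(V, 2)
Function('U')(t) = Mul(Pow(Add(-6, t), -1), Add(2, t)) (Function('U')(t) = Mul(Add(2, t), Pow(Add(-6, t), -1)) = Mul(Pow(Add(-6, t), -1), Add(2, t)))
Function('I')(v) = Mul(Add(Rational(3, 7), v), Add(v, Pow(v, 2))) (Function('I')(v) = Mul(Add(v, Mul(Pow(Add(-6, -8), -1), Add(2, -8))), Add(v, Pow(v, 2))) = Mul(Add(v, Mul(Pow(-14, -1), -6)), Add(v, Pow(v, 2))) = Mul(Add(v, Mul(Rational(-1, 14), -6)), Add(v, Pow(v, 2))) = Mul(Add(v, Rational(3, 7)), Add(v, Pow(v, 2))) = Mul(Add(Rational(3, 7), v), Add(v, Pow(v, 2))))
Mul(Function('I')(94), Pow(-7064, -1)) = Mul(Mul(Rational(1, 7), 94, Add(3, Mul(7, Pow(94, 2)), Mul(10, 94))), Pow(-7064, -1)) = Mul(Mul(Rational(1, 7), 94, Add(3, Mul(7, 8836), 940)), Rational(-1, 7064)) = Mul(Mul(Rational(1, 7), 94, Add(3, 61852, 940)), Rational(-1, 7064)) = Mul(Mul(Rational(1, 7), 94, 62795), Rational(-1, 7064)) = Mul(Rational(5902730, 7), Rational(-1, 7064)) = Rational(-2951365, 24724)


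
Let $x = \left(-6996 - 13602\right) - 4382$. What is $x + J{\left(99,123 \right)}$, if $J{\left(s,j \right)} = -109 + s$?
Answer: $-24990$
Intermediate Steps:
$x = -24980$ ($x = \left(-6996 - 13602\right) - 4382 = -20598 - 4382 = -24980$)
$x + J{\left(99,123 \right)} = -24980 + \left(-109 + 99\right) = -24980 - 10 = -24990$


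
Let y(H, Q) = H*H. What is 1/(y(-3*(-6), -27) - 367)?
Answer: -1/43 ≈ -0.023256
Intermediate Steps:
y(H, Q) = H**2
1/(y(-3*(-6), -27) - 367) = 1/((-3*(-6))**2 - 367) = 1/(18**2 - 367) = 1/(324 - 367) = 1/(-43) = -1/43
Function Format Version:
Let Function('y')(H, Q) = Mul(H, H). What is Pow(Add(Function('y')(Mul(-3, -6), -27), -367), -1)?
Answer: Rational(-1, 43) ≈ -0.023256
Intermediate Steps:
Function('y')(H, Q) = Pow(H, 2)
Pow(Add(Function('y')(Mul(-3, -6), -27), -367), -1) = Pow(Add(Pow(Mul(-3, -6), 2), -367), -1) = Pow(Add(Pow(18, 2), -367), -1) = Pow(Add(324, -367), -1) = Pow(-43, -1) = Rational(-1, 43)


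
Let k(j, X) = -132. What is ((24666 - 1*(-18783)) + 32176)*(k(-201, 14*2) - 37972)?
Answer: -2881615000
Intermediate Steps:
((24666 - 1*(-18783)) + 32176)*(k(-201, 14*2) - 37972) = ((24666 - 1*(-18783)) + 32176)*(-132 - 37972) = ((24666 + 18783) + 32176)*(-38104) = (43449 + 32176)*(-38104) = 75625*(-38104) = -2881615000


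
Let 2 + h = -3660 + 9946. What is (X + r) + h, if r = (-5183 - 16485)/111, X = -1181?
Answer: 544765/111 ≈ 4907.8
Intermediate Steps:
h = 6284 (h = -2 + (-3660 + 9946) = -2 + 6286 = 6284)
r = -21668/111 (r = -21668*1/111 = -21668/111 ≈ -195.21)
(X + r) + h = (-1181 - 21668/111) + 6284 = -152759/111 + 6284 = 544765/111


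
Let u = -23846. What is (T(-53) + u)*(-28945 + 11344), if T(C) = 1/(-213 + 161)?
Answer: 21825116793/52 ≈ 4.1971e+8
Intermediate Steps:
T(C) = -1/52 (T(C) = 1/(-52) = -1/52)
(T(-53) + u)*(-28945 + 11344) = (-1/52 - 23846)*(-28945 + 11344) = -1239993/52*(-17601) = 21825116793/52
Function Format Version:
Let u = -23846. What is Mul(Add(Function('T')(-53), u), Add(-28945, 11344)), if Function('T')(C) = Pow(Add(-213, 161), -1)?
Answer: Rational(21825116793, 52) ≈ 4.1971e+8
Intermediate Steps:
Function('T')(C) = Rational(-1, 52) (Function('T')(C) = Pow(-52, -1) = Rational(-1, 52))
Mul(Add(Function('T')(-53), u), Add(-28945, 11344)) = Mul(Add(Rational(-1, 52), -23846), Add(-28945, 11344)) = Mul(Rational(-1239993, 52), -17601) = Rational(21825116793, 52)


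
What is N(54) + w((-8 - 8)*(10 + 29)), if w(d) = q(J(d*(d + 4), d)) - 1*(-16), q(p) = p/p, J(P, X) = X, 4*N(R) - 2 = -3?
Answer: 67/4 ≈ 16.750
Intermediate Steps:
N(R) = -¼ (N(R) = ½ + (¼)*(-3) = ½ - ¾ = -¼)
q(p) = 1
w(d) = 17 (w(d) = 1 - 1*(-16) = 1 + 16 = 17)
N(54) + w((-8 - 8)*(10 + 29)) = -¼ + 17 = 67/4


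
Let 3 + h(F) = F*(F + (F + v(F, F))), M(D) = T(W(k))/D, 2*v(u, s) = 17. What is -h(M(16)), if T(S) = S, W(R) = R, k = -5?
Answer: 699/128 ≈ 5.4609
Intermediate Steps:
v(u, s) = 17/2 (v(u, s) = (½)*17 = 17/2)
M(D) = -5/D
h(F) = -3 + F*(17/2 + 2*F) (h(F) = -3 + F*(F + (F + 17/2)) = -3 + F*(F + (17/2 + F)) = -3 + F*(17/2 + 2*F))
-h(M(16)) = -(-3 + 2*(-5/16)² + 17*(-5/16)/2) = -(-3 + 2*(-5*1/16)² + 17*(-5*1/16)/2) = -(-3 + 2*(-5/16)² + (17/2)*(-5/16)) = -(-3 + 2*(25/256) - 85/32) = -(-3 + 25/128 - 85/32) = -1*(-699/128) = 699/128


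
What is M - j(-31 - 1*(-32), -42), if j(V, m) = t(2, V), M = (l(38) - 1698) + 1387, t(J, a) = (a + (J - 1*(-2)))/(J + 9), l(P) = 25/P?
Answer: -129913/418 ≈ -310.80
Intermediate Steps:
t(J, a) = (2 + J + a)/(9 + J) (t(J, a) = (a + (J + 2))/(9 + J) = (a + (2 + J))/(9 + J) = (2 + J + a)/(9 + J))
M = -11793/38 (M = (25/38 - 1698) + 1387 = -64499/38 + 1387 = -11793/38 ≈ -310.34)
j(V, m) = 4/11 + V/11 (j(V, m) = (2 + 2 + V)/(9 + 2) = (4 + V)/11 = 4/11 + V/11)
M - j(-31 - 1*(-32), -42) = -11793/38 - (4/11 + (-31 - 1*(-32))/11) = -11793/38 - (4/11 + (-31 + 32)/11) = -11793/38 - (4/11 + (1/11)*1) = -11793/38 - (4/11 + 1/11) = -11793/38 - 1*5/11 = -11793/38 - 5/11 = -129913/418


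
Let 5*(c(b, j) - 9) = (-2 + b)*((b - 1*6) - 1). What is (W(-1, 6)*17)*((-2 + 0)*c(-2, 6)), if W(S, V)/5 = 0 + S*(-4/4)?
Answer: -2754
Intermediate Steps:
c(b, j) = 9 + (-7 + b)*(-2 + b)/5 (c(b, j) = 9 + ((-2 + b)*((b - 1*6) - 1))/5 = 9 + ((-2 + b)*((b - 6) - 1))/5 = 9 + ((-2 + b)*((-6 + b) - 1))/5 = 9 + ((-2 + b)*(-7 + b))/5 = 9 + ((-7 + b)*(-2 + b))/5 = 9 + (-7 + b)*(-2 + b)/5)
W(S, V) = -5*S (W(S, V) = 5*(0 + S*(-4/4)) = 5*(0 + S*(-4*1/4)) = 5*(0 + S*(-1)) = 5*(0 - S) = 5*(-S) = -5*S)
(W(-1, 6)*17)*((-2 + 0)*c(-2, 6)) = (-5*(-1)*17)*((-2 + 0)*(59/5 - 9/5*(-2) + (1/5)*(-2)**2)) = (5*17)*(-2*(59/5 + 18/5 + (1/5)*4)) = 85*(-2*(59/5 + 18/5 + 4/5)) = 85*(-2*81/5) = 85*(-162/5) = -2754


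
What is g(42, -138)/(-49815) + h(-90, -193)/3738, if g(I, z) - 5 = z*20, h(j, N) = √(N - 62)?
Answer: 551/9963 + I*√255/3738 ≈ 0.055305 + 0.004272*I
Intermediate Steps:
h(j, N) = √(-62 + N)
g(I, z) = 5 + 20*z (g(I, z) = 5 + z*20 = 5 + 20*z)
g(42, -138)/(-49815) + h(-90, -193)/3738 = (5 + 20*(-138))/(-49815) + √(-62 - 193)/3738 = (5 - 2760)*(-1/49815) + √(-255)*(1/3738) = -2755*(-1/49815) + (I*√255)*(1/3738) = 551/9963 + I*√255/3738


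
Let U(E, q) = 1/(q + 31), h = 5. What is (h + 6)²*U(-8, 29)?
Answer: 121/60 ≈ 2.0167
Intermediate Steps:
U(E, q) = 1/(31 + q)
(h + 6)²*U(-8, 29) = (5 + 6)²/(31 + 29) = 11²/60 = 121*(1/60) = 121/60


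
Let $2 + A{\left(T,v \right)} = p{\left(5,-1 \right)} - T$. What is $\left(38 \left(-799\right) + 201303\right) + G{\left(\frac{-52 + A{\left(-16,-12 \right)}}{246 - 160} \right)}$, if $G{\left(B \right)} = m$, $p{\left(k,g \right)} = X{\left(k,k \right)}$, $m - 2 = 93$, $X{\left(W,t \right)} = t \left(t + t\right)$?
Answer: $171036$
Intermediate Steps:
$X{\left(W,t \right)} = 2 t^{2}$ ($X{\left(W,t \right)} = t 2 t = 2 t^{2}$)
$m = 95$ ($m = 2 + 93 = 95$)
$p{\left(k,g \right)} = 2 k^{2}$
$A{\left(T,v \right)} = 48 - T$ ($A{\left(T,v \right)} = -2 - \left(-50 + T\right) = 48 - T$)
$G{\left(B \right)} = 95$
$\left(38 \left(-799\right) + 201303\right) + G{\left(\frac{-52 + A{\left(-16,-12 \right)}}{246 - 160} \right)} = \left(38 \left(-799\right) + 201303\right) + 95 = \left(-30362 + 201303\right) + 95 = 170941 + 95 = 171036$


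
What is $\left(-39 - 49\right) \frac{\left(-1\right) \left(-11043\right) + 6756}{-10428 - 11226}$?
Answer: $\frac{261052}{3609} \approx 72.334$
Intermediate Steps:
$\left(-39 - 49\right) \frac{\left(-1\right) \left(-11043\right) + 6756}{-10428 - 11226} = - 88 \frac{11043 + 6756}{-21654} = - 88 \cdot 17799 \left(- \frac{1}{21654}\right) = \left(-88\right) \left(- \frac{5933}{7218}\right) = \frac{261052}{3609}$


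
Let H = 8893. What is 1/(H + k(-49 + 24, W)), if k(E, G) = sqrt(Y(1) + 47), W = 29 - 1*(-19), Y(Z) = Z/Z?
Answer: 8893/79085401 - 4*sqrt(3)/79085401 ≈ 0.00011236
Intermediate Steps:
Y(Z) = 1
W = 48 (W = 29 + 19 = 48)
k(E, G) = 4*sqrt(3) (k(E, G) = sqrt(1 + 47) = sqrt(48) = 4*sqrt(3))
1/(H + k(-49 + 24, W)) = 1/(8893 + 4*sqrt(3))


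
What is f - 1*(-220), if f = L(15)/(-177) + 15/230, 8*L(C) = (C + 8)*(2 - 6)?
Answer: 896150/4071 ≈ 220.13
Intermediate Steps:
L(C) = -4 - C/2 (L(C) = ((C + 8)*(2 - 6))/8 = ((8 + C)*(-4))/8 = (-32 - 4*C)/8 = -4 - C/2)
f = 530/4071 (f = (-4 - ½*15)/(-177) + 15/230 = (-4 - 15/2)*(-1/177) + 15*(1/230) = -23/2*(-1/177) + 3/46 = 23/354 + 3/46 = 530/4071 ≈ 0.13019)
f - 1*(-220) = 530/4071 - 1*(-220) = 530/4071 + 220 = 896150/4071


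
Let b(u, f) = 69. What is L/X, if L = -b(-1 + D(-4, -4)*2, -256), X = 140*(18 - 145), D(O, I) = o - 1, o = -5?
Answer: 69/17780 ≈ 0.0038808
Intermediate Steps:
D(O, I) = -6 (D(O, I) = -5 - 1 = -6)
X = -17780 (X = 140*(-127) = -17780)
L = -69 (L = -1*69 = -69)
L/X = -69/(-17780) = -69*(-1/17780) = 69/17780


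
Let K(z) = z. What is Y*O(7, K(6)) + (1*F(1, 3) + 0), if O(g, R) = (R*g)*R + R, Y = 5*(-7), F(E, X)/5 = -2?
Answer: -9040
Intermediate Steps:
F(E, X) = -10 (F(E, X) = 5*(-2) = -10)
Y = -35
O(g, R) = R + g*R² (O(g, R) = g*R² + R = R + g*R²)
Y*O(7, K(6)) + (1*F(1, 3) + 0) = -210*(1 + 6*7) + (1*(-10) + 0) = -210*(1 + 42) + (-10 + 0) = -210*43 - 10 = -35*258 - 10 = -9030 - 10 = -9040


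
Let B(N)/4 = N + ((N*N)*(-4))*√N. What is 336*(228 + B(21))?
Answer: 104832 - 2370816*√21 ≈ -1.0760e+7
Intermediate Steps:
B(N) = -16*N^(5/2) + 4*N (B(N) = 4*(N + ((N*N)*(-4))*√N) = 4*(N + (N²*(-4))*√N) = 4*(N + (-4*N²)*√N) = 4*(N - 4*N^(5/2)) = -16*N^(5/2) + 4*N)
336*(228 + B(21)) = 336*(228 + (-7056*√21 + 4*21)) = 336*(228 + (-7056*√21 + 84)) = 336*(228 + (84 - 7056*√21)) = 336*(312 - 7056*√21) = 104832 - 2370816*√21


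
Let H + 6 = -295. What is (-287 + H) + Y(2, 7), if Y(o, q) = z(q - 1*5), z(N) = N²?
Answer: -584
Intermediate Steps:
H = -301 (H = -6 - 295 = -301)
Y(o, q) = (-5 + q)² (Y(o, q) = (q - 1*5)² = (q - 5)² = (-5 + q)²)
(-287 + H) + Y(2, 7) = (-287 - 301) + (-5 + 7)² = -588 + 2² = -588 + 4 = -584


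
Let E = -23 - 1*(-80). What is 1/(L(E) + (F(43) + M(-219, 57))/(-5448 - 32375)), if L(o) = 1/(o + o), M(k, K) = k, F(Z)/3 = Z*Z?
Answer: -4311822/569569 ≈ -7.5703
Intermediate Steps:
F(Z) = 3*Z**2 (F(Z) = 3*(Z*Z) = 3*Z**2)
E = 57 (E = -23 + 80 = 57)
L(o) = 1/(2*o)
1/(L(E) + (F(43) + M(-219, 57))/(-5448 - 32375)) = 1/((1/2)/57 + (3*43**2 - 219)/(-5448 - 32375)) = 1/((1/2)*(1/57) + (3*1849 - 219)/(-37823)) = 1/(1/114 + (5547 - 219)*(-1/37823)) = 1/(1/114 + 5328*(-1/37823)) = 1/(1/114 - 5328/37823) = 1/(-569569/4311822) = -4311822/569569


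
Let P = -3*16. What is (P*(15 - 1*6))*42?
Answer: -18144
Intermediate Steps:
P = -48
(P*(15 - 1*6))*42 = -48*(15 - 1*6)*42 = -48*(15 - 6)*42 = -48*9*42 = -432*42 = -18144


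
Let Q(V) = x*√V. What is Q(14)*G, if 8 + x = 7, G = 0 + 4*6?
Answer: -24*√14 ≈ -89.800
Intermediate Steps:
G = 24 (G = 0 + 24 = 24)
x = -1 (x = -8 + 7 = -1)
Q(V) = -√V
Q(14)*G = -√14*24 = -24*√14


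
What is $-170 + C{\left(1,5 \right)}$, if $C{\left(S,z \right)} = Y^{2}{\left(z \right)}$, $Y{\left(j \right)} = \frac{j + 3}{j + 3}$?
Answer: $-169$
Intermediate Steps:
$Y{\left(j \right)} = 1$ ($Y{\left(j \right)} = \frac{3 + j}{3 + j} = 1$)
$C{\left(S,z \right)} = 1$ ($C{\left(S,z \right)} = 1^{2} = 1$)
$-170 + C{\left(1,5 \right)} = -170 + 1 = -169$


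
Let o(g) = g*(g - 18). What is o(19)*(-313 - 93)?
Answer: -7714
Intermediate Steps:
o(g) = g*(-18 + g)
o(19)*(-313 - 93) = (19*(-18 + 19))*(-313 - 93) = (19*1)*(-406) = 19*(-406) = -7714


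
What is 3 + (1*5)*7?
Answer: 38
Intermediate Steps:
3 + (1*5)*7 = 3 + 5*7 = 3 + 35 = 38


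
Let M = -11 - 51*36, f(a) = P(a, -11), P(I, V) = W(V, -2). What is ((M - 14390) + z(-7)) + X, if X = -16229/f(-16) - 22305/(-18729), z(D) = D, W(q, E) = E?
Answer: -101490067/12486 ≈ -8128.3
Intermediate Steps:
P(I, V) = -2
f(a) = -2
M = -1847 (M = -11 - 1836 = -1847)
X = 101332517/12486 (X = -16229/(-2) - 22305/(-18729) = -16229*(-½) - 22305*(-1/18729) = 16229/2 + 7435/6243 = 101332517/12486 ≈ 8115.7)
((M - 14390) + z(-7)) + X = ((-1847 - 14390) - 7) + 101332517/12486 = (-16237 - 7) + 101332517/12486 = -16244 + 101332517/12486 = -101490067/12486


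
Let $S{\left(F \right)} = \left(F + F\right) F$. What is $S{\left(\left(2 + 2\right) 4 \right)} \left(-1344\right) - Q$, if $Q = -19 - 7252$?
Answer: $-680857$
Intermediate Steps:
$S{\left(F \right)} = 2 F^{2}$ ($S{\left(F \right)} = 2 F F = 2 F^{2}$)
$Q = -7271$ ($Q = -19 - 7252 = -7271$)
$S{\left(\left(2 + 2\right) 4 \right)} \left(-1344\right) - Q = 2 \left(\left(2 + 2\right) 4\right)^{2} \left(-1344\right) - -7271 = 2 \left(4 \cdot 4\right)^{2} \left(-1344\right) + 7271 = 2 \cdot 16^{2} \left(-1344\right) + 7271 = 2 \cdot 256 \left(-1344\right) + 7271 = 512 \left(-1344\right) + 7271 = -688128 + 7271 = -680857$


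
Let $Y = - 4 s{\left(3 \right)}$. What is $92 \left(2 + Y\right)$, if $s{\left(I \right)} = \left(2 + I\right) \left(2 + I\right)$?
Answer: $-9016$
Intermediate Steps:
$s{\left(I \right)} = \left(2 + I\right)^{2}$
$Y = -100$ ($Y = - 4 \left(2 + 3\right)^{2} = - 4 \cdot 5^{2} = \left(-4\right) 25 = -100$)
$92 \left(2 + Y\right) = 92 \left(2 - 100\right) = 92 \left(-98\right) = -9016$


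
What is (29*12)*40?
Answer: 13920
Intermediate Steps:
(29*12)*40 = 348*40 = 13920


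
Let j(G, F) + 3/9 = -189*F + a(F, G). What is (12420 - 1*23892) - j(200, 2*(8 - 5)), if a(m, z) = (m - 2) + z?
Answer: -31625/3 ≈ -10542.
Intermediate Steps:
a(m, z) = -2 + m + z (a(m, z) = (-2 + m) + z = -2 + m + z)
j(G, F) = -7/3 + G - 188*F (j(G, F) = -1/3 + (-189*F + (-2 + F + G)) = -1/3 + (-2 + G - 188*F) = -7/3 + G - 188*F)
(12420 - 1*23892) - j(200, 2*(8 - 5)) = (12420 - 1*23892) - (-7/3 + 200 - 376*(8 - 5)) = (12420 - 23892) - (-7/3 + 200 - 376*3) = -11472 - (-7/3 + 200 - 188*6) = -11472 - (-7/3 + 200 - 1128) = -11472 - 1*(-2791/3) = -11472 + 2791/3 = -31625/3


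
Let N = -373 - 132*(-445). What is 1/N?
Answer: 1/58367 ≈ 1.7133e-5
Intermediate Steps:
N = 58367 (N = -373 + 58740 = 58367)
1/N = 1/58367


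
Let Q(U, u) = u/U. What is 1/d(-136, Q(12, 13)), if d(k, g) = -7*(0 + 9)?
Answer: -1/63 ≈ -0.015873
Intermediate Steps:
d(k, g) = -63 (d(k, g) = -7*9 = -63)
1/d(-136, Q(12, 13)) = 1/(-63) = -1/63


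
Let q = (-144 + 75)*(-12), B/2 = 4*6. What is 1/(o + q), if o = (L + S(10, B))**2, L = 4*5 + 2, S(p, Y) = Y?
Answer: 1/5728 ≈ 0.00017458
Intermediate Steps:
B = 48 (B = 2*(4*6) = 2*24 = 48)
L = 22 (L = 20 + 2 = 22)
q = 828 (q = -69*(-12) = 828)
o = 4900 (o = (22 + 48)**2 = 70**2 = 4900)
1/(o + q) = 1/(4900 + 828) = 1/5728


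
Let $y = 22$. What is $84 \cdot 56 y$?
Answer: $103488$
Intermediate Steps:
$84 \cdot 56 y = 84 \cdot 56 \cdot 22 = 4704 \cdot 22 = 103488$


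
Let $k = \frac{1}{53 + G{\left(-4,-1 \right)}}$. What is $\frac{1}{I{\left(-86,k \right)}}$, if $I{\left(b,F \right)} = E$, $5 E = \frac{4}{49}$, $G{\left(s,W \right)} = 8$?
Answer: $\frac{245}{4} \approx 61.25$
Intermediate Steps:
$E = \frac{4}{245}$ ($E = \frac{4 \cdot \frac{1}{49}}{5} = \frac{1}{5} \cdot \frac{4}{49} = \frac{4}{245} \approx 0.016327$)
$k = \frac{1}{61}$ ($k = \frac{1}{53 + 8} = \frac{1}{61} \approx 0.016393$)
$I{\left(b,F \right)} = \frac{4}{245}$
$\frac{1}{I{\left(-86,k \right)}} = \frac{1}{\frac{4}{245}} = \frac{245}{4}$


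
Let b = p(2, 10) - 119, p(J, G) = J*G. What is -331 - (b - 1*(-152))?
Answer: -384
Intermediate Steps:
p(J, G) = G*J
b = -99 (b = 10*2 - 119 = 20 - 119 = -99)
-331 - (b - 1*(-152)) = -331 - (-99 - 1*(-152)) = -331 - (-99 + 152) = -331 - 1*53 = -331 - 53 = -384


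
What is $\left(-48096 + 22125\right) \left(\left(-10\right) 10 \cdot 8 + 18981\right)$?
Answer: $-472178751$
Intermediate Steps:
$\left(-48096 + 22125\right) \left(\left(-10\right) 10 \cdot 8 + 18981\right) = - 25971 \left(\left(-100\right) 8 + 18981\right) = - 25971 \left(-800 + 18981\right) = \left(-25971\right) 18181 = -472178751$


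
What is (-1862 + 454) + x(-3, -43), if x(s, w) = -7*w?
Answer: -1107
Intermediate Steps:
(-1862 + 454) + x(-3, -43) = (-1862 + 454) - 7*(-43) = -1408 + 301 = -1107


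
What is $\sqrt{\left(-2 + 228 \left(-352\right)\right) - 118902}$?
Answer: $2 i \sqrt{49790} \approx 446.27 i$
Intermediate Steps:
$\sqrt{\left(-2 + 228 \left(-352\right)\right) - 118902} = \sqrt{\left(-2 - 80256\right) - 118902} = \sqrt{-80258 - 118902} = \sqrt{-199160} = 2 i \sqrt{49790}$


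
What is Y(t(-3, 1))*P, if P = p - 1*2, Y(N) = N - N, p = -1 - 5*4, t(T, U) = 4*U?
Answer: 0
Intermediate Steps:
p = -21 (p = -1 - 20 = -21)
Y(N) = 0
P = -23 (P = -21 - 1*2 = -21 - 2 = -23)
Y(t(-3, 1))*P = 0*(-23) = 0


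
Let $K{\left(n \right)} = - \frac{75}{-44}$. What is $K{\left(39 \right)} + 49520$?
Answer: $\frac{2178955}{44} \approx 49522.0$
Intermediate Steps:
$K{\left(n \right)} = \frac{75}{44}$ ($K{\left(n \right)} = \left(-75\right) \left(- \frac{1}{44}\right) = \frac{75}{44}$)
$K{\left(39 \right)} + 49520 = \frac{75}{44} + 49520 = \frac{2178955}{44}$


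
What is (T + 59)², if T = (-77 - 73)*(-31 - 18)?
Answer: 54893281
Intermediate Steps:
T = 7350 (T = -150*(-49) = 7350)
(T + 59)² = (7350 + 59)² = 7409² = 54893281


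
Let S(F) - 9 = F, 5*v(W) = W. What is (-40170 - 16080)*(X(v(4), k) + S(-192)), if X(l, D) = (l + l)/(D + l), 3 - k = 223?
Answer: 1410300000/137 ≈ 1.0294e+7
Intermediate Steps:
k = -220 (k = 3 - 1*223 = 3 - 223 = -220)
v(W) = W/5
X(l, D) = 2*l/(D + l) (X(l, D) = (2*l)/(D + l) = 2*l/(D + l))
S(F) = 9 + F
(-40170 - 16080)*(X(v(4), k) + S(-192)) = (-40170 - 16080)*(2*((1/5)*4)/(-220 + (1/5)*4) + (9 - 192)) = -56250*(2*(4/5)/(-220 + 4/5) - 183) = -56250*(2*(4/5)/(-1096/5) - 183) = -56250*(2*(4/5)*(-5/1096) - 183) = -56250*(-1/137 - 183) = -56250*(-25072/137) = 1410300000/137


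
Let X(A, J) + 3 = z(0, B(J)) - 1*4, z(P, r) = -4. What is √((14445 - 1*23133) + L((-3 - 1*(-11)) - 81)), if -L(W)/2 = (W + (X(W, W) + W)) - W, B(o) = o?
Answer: 2*I*√2130 ≈ 92.304*I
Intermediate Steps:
X(A, J) = -11 (X(A, J) = -3 + (-4 - 1*4) = -3 + (-4 - 4) = -3 - 8 = -11)
L(W) = 22 - 2*W (L(W) = -2*((W + (-11 + W)) - W) = -2*((-11 + 2*W) - W) = -2*(-11 + W) = 22 - 2*W)
√((14445 - 1*23133) + L((-3 - 1*(-11)) - 81)) = √((14445 - 1*23133) + (22 - 2*((-3 - 1*(-11)) - 81))) = √((14445 - 23133) + (22 - 2*((-3 + 11) - 81))) = √(-8688 + (22 - 2*(8 - 81))) = √(-8688 + (22 - 2*(-73))) = √(-8688 + (22 + 146)) = √(-8688 + 168) = √(-8520) = 2*I*√2130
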